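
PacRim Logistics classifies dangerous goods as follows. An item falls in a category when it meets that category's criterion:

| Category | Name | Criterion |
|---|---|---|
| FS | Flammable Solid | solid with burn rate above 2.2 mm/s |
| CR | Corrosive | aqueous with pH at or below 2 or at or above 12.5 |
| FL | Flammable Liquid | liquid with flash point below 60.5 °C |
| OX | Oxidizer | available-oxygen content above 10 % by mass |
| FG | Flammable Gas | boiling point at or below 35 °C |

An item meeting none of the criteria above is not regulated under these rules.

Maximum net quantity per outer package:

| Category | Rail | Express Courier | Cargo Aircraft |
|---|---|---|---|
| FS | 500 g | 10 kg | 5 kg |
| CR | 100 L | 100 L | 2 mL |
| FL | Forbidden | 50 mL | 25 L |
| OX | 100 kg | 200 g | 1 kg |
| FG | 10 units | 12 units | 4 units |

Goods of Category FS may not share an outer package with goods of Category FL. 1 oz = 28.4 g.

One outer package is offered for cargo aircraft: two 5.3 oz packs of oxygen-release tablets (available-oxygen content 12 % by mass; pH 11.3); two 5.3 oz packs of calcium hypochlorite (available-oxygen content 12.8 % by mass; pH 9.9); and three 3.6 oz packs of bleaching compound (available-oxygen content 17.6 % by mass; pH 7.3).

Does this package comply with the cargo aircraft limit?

Yes

Oxygen-release tablets: available-oxygen content 12 % by mass > 10 % by mass → Category OX (Oxidizer).
The calcium hypochlorite has available-oxygen content 12.8 % by mass, which is > 10 % by mass, so it is Category OX (Oxidizer).
Available-oxygen content 17.6 % by mass meets the Category OX criterion (Oxidizer), so the bleaching compound is Category OX.
Total Category OX: (two 5.3 oz packs = 301.04 g) + (two 5.3 oz packs = 301.04 g) + (three 3.6 oz packs = 306.72 g) = 908.8 g.
908.8 g is within the cargo aircraft limit of 1 kg for Category OX.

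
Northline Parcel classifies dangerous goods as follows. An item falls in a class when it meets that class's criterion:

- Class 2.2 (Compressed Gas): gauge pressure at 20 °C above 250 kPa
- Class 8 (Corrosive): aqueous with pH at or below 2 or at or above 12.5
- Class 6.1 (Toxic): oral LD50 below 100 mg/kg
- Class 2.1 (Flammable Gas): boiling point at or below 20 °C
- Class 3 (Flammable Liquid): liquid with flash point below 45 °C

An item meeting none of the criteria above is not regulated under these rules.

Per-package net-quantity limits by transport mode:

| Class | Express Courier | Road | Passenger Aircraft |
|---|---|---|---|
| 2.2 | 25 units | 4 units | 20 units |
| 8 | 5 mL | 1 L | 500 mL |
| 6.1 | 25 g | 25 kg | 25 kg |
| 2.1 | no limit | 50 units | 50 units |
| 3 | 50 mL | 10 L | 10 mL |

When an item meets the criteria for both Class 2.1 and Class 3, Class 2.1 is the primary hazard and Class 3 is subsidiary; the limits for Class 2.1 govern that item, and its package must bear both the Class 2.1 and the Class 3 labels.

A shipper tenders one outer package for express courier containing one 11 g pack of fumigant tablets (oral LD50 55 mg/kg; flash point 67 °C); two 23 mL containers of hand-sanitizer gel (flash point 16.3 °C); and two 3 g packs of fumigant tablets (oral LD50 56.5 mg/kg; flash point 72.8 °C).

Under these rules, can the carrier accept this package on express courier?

The fumigant tablets have oral LD50 55 mg/kg, which is < 100 mg/kg, so they are Class 6.1 (Toxic).
With flash point 16.3 °C (< 45 °C), the hand-sanitizer gel falls in Class 3.
Oral LD50 56.5 mg/kg meets the Class 6.1 criterion (Toxic), so the fumigant tablets are Class 6.1.
Class 6.1 net quantity: 11 g + (two 3 g packs = 6 g) = 17 g.
17 g is within the express courier limit of 25 g for Class 6.1.
Class 3 quantity: two 23 mL containers = 46 mL.
46 mL ≤ 50 mL (express courier limit, Class 3) — within limit.
Every hazard class is within its express courier limit and no segregation rule is violated.

Yes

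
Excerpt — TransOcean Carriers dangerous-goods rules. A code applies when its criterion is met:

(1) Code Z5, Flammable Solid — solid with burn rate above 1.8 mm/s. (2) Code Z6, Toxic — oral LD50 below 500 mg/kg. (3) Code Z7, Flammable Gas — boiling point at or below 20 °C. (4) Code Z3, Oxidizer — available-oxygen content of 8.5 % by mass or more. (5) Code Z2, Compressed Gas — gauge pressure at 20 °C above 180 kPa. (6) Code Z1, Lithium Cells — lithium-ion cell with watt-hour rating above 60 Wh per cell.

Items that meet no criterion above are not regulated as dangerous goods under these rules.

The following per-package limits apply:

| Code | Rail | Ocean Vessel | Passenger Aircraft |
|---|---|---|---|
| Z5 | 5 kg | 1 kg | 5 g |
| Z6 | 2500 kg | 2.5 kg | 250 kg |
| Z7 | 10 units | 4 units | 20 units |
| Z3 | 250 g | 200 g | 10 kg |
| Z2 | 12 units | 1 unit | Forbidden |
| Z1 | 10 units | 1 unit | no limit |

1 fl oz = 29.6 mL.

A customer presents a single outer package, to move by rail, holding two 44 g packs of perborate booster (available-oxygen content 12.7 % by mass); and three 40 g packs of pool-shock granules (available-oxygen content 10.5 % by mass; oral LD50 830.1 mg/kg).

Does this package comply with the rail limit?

Yes

The perborate booster has available-oxygen content 12.7 % by mass, which is ≥ 8.5 % by mass, so it is Code Z3 (Oxidizer).
Available-oxygen content 10.5 % by mass meets the Code Z3 criterion (Oxidizer), so the pool-shock granules are Code Z3.
Code Z3 net quantity: (two 44 g packs = 88 g) + (three 40 g packs = 120 g) = 208 g.
208 g ≤ 250 g (rail limit, Code Z3) — within limit.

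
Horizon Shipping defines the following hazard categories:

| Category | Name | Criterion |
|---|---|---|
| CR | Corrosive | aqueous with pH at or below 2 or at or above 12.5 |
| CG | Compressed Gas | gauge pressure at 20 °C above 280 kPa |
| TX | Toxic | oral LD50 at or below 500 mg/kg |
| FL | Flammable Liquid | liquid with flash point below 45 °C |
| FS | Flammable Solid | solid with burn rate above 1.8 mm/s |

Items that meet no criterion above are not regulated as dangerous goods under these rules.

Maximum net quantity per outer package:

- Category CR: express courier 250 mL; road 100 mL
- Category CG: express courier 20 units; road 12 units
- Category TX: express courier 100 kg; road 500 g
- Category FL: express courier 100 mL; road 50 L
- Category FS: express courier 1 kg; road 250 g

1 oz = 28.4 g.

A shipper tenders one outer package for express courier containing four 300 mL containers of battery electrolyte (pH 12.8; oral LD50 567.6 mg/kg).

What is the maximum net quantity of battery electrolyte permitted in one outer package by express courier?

The battery electrolyte has pH 12.8, which is ≥ 12.5, so it is Category CR (Corrosive).
The express courier limit for Category CR is 250 mL.

250 mL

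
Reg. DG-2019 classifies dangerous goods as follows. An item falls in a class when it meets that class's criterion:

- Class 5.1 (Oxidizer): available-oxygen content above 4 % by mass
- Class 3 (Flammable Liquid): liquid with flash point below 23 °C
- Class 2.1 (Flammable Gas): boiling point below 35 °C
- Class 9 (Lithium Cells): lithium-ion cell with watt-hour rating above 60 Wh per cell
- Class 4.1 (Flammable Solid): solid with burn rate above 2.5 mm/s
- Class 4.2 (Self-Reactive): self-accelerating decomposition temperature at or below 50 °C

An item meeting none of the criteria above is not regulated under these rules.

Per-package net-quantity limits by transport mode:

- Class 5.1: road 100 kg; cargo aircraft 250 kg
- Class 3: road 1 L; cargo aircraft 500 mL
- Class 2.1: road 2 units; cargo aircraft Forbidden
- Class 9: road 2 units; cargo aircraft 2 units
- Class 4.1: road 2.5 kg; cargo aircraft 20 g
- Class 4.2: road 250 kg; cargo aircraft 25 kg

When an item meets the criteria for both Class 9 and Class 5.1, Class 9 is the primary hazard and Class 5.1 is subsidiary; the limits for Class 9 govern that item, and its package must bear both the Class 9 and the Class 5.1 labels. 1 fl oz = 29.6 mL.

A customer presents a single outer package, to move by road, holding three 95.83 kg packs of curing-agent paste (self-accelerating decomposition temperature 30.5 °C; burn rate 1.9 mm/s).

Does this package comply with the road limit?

No

Self-accelerating decomposition temperature 30.5 °C meets the Class 4.2 criterion (Self-Reactive), so the curing-agent paste is Class 4.2.
Class 4.2 quantity: three 95.83 kg packs = 287.49 kg.
287.49 kg > 250 kg (road limit, Class 4.2) — over the limit.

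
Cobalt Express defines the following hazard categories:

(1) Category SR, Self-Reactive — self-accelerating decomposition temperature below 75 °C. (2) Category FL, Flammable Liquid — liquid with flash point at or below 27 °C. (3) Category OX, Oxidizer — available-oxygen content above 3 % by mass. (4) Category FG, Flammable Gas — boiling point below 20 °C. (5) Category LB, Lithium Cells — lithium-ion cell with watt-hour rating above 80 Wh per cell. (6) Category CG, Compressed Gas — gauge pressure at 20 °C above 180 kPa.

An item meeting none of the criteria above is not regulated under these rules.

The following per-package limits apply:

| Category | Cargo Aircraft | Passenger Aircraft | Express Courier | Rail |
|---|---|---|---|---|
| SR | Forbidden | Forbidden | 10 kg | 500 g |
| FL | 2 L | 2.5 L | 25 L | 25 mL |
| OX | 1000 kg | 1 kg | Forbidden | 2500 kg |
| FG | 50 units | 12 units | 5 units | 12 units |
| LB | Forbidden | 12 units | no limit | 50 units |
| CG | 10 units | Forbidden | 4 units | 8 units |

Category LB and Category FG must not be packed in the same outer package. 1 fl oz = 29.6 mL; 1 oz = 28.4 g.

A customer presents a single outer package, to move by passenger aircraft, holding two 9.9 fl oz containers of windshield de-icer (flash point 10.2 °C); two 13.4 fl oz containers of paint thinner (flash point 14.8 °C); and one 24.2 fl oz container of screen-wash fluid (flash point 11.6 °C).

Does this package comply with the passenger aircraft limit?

Yes

With flash point 10.2 °C (≤ 27 °C), the windshield de-icer falls in Category FL.
Paint thinner: flash point 14.8 °C ≤ 27 °C → Category FL (Flammable Liquid).
The screen-wash fluid has flash point 11.6 °C, which is ≤ 27 °C, so it is Category FL (Flammable Liquid).
Category FL net quantity: (two 9.9 fl oz containers = 586.08 mL) + (two 13.4 fl oz containers = 793.28 mL) + (one 24.2 fl oz container = 716.32 mL) = 2095.68 mL.
That is within the Category FL passenger aircraft limit of 2.5 L.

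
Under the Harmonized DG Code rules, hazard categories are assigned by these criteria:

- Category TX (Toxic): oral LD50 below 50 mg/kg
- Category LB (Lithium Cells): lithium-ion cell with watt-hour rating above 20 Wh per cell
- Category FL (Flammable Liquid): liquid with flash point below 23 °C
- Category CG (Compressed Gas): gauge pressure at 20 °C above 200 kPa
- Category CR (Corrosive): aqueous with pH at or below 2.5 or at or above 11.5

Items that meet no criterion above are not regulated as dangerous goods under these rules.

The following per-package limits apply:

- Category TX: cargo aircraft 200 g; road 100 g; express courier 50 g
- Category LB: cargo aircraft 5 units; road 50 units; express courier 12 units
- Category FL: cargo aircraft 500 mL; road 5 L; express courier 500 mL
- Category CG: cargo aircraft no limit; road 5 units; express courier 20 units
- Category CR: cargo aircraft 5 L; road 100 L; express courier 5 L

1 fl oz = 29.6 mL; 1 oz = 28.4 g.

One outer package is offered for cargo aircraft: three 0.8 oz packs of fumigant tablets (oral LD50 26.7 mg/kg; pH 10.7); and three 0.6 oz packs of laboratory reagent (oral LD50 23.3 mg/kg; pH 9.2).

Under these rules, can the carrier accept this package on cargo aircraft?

Yes

Fumigant tablets: oral LD50 26.7 mg/kg < 50 mg/kg → Category TX (Toxic).
Oral LD50 23.3 mg/kg meets the Category TX criterion (Toxic), so the laboratory reagent is Category TX.
Total Category TX: (three 0.8 oz packs = 68.16 g) + (three 0.6 oz packs = 51.12 g) = 119.28 g.
That is within the Category TX cargo aircraft limit of 200 g.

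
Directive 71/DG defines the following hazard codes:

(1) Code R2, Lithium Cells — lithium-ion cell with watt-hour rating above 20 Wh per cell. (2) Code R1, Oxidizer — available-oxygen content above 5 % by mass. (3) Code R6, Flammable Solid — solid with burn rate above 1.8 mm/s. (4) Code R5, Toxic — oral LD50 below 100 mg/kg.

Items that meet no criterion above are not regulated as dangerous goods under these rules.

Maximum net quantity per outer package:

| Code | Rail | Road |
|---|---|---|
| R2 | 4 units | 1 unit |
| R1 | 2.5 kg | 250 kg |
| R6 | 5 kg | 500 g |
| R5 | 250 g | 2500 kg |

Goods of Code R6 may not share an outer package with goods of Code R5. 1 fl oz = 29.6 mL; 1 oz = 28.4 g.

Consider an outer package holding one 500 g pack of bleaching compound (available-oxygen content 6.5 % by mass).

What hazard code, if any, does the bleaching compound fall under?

With available-oxygen content 6.5 % by mass (> 5 % by mass), the bleaching compound falls in Code R1.

Code R1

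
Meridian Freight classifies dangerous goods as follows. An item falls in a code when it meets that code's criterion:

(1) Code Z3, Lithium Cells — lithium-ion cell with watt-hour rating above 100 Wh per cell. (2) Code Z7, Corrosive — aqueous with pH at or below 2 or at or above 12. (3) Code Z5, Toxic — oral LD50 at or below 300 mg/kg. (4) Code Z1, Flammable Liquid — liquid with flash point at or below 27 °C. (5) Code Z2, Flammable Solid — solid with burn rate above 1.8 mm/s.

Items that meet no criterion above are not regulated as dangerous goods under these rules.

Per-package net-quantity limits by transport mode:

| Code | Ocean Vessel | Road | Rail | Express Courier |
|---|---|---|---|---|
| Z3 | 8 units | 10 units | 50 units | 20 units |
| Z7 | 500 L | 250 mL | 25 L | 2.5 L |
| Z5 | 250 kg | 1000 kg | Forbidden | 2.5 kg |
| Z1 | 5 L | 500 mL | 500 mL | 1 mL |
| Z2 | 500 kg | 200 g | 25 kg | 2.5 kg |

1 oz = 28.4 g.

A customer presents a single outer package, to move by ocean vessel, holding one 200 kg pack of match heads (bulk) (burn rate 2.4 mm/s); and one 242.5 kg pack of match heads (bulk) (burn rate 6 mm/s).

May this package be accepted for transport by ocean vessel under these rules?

Yes

The match heads (bulk) have burn rate 2.4 mm/s, which is > 1.8 mm/s, so they are Code Z2 (Flammable Solid).
Burn rate 6 mm/s meets the Code Z2 criterion (Flammable Solid), so the match heads (bulk) are Code Z2.
Code Z2 net quantity: 200 kg + 242.5 kg = 442.5 kg.
That is within the Code Z2 ocean vessel limit of 500 kg.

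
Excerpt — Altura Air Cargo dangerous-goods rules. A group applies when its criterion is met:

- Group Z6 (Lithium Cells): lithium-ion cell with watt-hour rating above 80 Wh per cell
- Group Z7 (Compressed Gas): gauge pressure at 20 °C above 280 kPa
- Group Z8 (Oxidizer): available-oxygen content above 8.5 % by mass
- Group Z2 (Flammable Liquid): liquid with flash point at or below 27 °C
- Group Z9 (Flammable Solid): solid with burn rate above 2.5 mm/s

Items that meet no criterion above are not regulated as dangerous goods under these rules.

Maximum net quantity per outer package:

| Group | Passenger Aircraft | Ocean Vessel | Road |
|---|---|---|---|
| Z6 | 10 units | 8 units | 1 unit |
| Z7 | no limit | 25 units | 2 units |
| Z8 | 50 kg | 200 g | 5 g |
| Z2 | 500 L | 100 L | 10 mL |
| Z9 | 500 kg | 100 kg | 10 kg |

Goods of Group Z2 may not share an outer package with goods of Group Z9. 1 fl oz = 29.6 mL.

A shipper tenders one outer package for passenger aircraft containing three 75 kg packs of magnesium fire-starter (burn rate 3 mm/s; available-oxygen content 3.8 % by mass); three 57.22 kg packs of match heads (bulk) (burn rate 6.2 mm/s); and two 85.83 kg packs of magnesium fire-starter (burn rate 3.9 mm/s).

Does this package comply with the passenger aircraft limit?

No

Magnesium fire-starter: burn rate 3 mm/s > 2.5 mm/s → Group Z9 (Flammable Solid).
Burn rate 6.2 mm/s meets the Group Z9 criterion (Flammable Solid), so the match heads (bulk) are Group Z9.
Burn rate 3.9 mm/s meets the Group Z9 criterion (Flammable Solid), so the magnesium fire-starter is Group Z9.
Group Z9 net quantity: (three 75 kg packs = 225 kg) + (three 57.22 kg packs = 171.66 kg) + (two 85.83 kg packs = 171.66 kg) = 568.32 kg.
That exceeds the Group Z9 passenger aircraft limit of 500 kg.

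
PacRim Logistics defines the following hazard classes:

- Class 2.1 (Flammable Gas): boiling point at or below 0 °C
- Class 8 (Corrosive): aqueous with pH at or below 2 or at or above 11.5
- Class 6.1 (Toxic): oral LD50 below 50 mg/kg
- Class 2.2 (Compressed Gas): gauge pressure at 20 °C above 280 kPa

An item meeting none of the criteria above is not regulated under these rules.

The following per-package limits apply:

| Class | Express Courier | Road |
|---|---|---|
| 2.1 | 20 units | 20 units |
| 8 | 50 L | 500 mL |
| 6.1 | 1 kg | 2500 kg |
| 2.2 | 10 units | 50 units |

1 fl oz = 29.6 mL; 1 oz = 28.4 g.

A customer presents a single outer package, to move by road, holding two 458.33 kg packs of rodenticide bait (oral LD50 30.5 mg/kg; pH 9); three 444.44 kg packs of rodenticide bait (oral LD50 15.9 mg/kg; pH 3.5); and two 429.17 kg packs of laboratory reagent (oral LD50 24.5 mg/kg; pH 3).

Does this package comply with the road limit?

Rodenticide bait: oral LD50 30.5 mg/kg < 50 mg/kg → Class 6.1 (Toxic).
Rodenticide bait: oral LD50 15.9 mg/kg < 50 mg/kg → Class 6.1 (Toxic).
With oral LD50 24.5 mg/kg (< 50 mg/kg), the laboratory reagent falls in Class 6.1.
Total Class 6.1: (two 458.33 kg packs = 916.66 kg) + (three 444.44 kg packs = 1333.32 kg) + (two 429.17 kg packs = 858.34 kg) = 3108.32 kg.
3108.32 kg > 2500 kg (road limit, Class 6.1) — over the limit.

No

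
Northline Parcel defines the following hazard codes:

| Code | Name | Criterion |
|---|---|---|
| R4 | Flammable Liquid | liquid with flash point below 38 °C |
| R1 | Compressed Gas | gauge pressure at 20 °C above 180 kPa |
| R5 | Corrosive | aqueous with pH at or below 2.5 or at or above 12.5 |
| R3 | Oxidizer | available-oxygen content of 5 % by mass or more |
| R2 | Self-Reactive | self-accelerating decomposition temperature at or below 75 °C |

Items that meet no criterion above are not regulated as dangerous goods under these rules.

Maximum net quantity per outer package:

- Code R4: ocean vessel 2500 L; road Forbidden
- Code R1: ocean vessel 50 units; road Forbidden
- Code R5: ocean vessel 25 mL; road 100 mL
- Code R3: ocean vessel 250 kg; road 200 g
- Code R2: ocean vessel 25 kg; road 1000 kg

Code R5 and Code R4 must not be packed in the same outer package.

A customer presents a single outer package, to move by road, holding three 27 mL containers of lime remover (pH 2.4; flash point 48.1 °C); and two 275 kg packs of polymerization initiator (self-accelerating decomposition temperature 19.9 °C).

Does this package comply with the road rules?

With pH 2.4 (≤ 2.5), the lime remover falls in Code R5.
Polymerization initiator: self-accelerating decomposition temperature 19.9 °C ≤ 75 °C → Code R2 (Self-Reactive).
Code R2 quantity: two 275 kg packs = 550 kg.
550 kg is within the road limit of 1000 kg for Code R2.
Code R5 quantity: three 27 mL containers = 81 mL.
81 mL is within the road limit of 100 mL for Code R5.
The segregation rule (Code R5 with Code R4) does not apply to Code R2 with Code R5.
Every hazard code is within its road limit and no segregation rule is violated.

Yes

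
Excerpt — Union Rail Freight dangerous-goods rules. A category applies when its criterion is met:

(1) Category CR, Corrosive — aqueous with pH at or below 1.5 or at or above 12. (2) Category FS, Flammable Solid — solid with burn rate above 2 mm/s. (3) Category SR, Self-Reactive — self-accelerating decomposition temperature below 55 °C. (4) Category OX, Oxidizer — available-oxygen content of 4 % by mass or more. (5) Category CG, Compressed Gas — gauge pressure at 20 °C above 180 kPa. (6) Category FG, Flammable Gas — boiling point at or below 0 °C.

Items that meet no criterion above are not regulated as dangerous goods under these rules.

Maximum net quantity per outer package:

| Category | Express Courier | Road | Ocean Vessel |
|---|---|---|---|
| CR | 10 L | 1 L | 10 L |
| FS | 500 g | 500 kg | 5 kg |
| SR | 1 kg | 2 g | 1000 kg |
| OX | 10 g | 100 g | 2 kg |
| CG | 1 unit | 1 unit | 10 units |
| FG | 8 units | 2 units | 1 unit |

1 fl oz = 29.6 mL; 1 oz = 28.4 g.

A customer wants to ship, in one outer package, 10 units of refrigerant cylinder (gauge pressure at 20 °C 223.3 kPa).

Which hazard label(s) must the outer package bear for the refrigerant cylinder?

Gauge pressure at 20 °C 223.3 kPa meets the Category CG criterion (Compressed Gas), so the refrigerant cylinder is Category CG.
Only the Category CG label is required.

Category CG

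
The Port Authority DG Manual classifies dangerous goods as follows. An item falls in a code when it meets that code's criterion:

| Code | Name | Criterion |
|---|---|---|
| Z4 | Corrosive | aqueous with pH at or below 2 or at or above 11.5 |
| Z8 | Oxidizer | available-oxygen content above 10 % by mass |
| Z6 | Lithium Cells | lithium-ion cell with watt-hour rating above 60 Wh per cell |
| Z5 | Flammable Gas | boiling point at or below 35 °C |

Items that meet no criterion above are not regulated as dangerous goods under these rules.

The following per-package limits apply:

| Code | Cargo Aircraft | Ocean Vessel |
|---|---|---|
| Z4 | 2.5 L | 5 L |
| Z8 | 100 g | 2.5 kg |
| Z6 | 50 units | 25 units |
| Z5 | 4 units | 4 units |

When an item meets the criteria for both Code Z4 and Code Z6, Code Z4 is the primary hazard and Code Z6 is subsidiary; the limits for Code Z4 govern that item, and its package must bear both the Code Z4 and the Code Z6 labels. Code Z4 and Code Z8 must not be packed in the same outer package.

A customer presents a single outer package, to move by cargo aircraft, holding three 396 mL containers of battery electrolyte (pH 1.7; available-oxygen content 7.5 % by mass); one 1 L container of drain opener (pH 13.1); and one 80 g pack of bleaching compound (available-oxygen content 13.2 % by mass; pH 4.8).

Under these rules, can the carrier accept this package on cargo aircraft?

With pH 1.7 (≤ 2), the battery electrolyte falls in Code Z4.
With pH 13.1 (≥ 11.5), the drain opener falls in Code Z4.
The bleaching compound has available-oxygen content 13.2 % by mass, which is > 10 % by mass, so it is Code Z8 (Oxidizer).
Code Z4 net quantity: (three 396 mL containers = 1.188 L) + 1 L = 2.188 L.
2.188 L is within the cargo aircraft limit of 2.5 L for Code Z4.
Code Z8 quantity: 80 g.
80 g is within the cargo aircraft limit of 100 g for Code Z8.
Code Z4 and Code Z8 may not share an outer package.

No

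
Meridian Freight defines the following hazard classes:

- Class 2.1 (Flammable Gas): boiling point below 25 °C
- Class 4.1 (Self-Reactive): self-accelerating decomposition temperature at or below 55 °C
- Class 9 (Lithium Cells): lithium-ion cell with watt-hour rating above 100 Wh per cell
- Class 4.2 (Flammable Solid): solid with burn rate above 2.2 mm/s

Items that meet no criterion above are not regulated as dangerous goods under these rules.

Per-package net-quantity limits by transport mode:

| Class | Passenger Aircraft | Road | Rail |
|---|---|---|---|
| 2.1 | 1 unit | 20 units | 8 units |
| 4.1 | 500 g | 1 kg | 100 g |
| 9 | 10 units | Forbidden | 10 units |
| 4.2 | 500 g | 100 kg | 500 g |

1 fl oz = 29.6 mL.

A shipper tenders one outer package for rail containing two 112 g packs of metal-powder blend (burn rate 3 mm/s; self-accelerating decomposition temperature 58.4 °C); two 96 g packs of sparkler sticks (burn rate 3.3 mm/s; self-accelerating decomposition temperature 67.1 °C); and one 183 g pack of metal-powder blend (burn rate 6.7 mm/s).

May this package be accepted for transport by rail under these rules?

Burn rate 3 mm/s meets the Class 4.2 criterion (Flammable Solid), so the metal-powder blend is Class 4.2.
Sparkler sticks: burn rate 3.3 mm/s > 2.2 mm/s → Class 4.2 (Flammable Solid).
With burn rate 6.7 mm/s (> 2.2 mm/s), the metal-powder blend falls in Class 4.2.
Class 4.2 net quantity: (two 112 g packs = 224 g) + (two 96 g packs = 192 g) + 183 g = 599 g.
599 g exceeds the rail limit of 500 g for Class 4.2.

No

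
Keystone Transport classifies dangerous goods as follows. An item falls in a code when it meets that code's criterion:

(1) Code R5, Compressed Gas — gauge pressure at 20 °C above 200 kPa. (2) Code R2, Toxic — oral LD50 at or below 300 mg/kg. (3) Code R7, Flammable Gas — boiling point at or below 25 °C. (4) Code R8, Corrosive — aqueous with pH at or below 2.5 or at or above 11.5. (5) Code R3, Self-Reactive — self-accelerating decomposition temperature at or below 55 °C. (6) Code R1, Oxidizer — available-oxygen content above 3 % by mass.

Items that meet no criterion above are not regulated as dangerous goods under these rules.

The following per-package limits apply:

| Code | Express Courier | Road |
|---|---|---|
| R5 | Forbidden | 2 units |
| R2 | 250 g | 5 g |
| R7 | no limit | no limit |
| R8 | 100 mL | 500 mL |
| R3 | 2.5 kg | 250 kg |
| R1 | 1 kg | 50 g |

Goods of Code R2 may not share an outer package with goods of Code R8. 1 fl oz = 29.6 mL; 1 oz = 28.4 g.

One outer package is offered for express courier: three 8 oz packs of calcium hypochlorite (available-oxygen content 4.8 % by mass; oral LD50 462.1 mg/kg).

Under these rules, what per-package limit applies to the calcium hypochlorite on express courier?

Available-oxygen content 4.8 % by mass meets the Code R1 criterion (Oxidizer), so the calcium hypochlorite is Code R1.
The express courier limit for Code R1 is 1 kg.

1 kg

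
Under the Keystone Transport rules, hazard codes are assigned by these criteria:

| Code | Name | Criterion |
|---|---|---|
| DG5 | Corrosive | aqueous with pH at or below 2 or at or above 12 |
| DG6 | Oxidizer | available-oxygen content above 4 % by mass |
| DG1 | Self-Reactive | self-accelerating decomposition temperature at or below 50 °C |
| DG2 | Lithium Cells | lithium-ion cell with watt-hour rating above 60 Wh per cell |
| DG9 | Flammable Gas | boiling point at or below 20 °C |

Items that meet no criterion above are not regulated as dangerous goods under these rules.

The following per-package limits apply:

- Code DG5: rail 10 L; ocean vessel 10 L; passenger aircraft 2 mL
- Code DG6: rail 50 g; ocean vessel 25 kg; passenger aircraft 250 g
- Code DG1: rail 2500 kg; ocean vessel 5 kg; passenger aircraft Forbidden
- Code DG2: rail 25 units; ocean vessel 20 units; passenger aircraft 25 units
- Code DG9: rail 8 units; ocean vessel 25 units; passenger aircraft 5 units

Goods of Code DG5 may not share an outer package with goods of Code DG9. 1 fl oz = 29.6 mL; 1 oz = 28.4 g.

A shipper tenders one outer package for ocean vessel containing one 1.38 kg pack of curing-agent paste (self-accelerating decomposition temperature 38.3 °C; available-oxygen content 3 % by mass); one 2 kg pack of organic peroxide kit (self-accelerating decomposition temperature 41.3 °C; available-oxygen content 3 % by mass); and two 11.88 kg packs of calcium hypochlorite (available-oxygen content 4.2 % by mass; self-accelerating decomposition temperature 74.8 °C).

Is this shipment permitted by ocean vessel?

Yes

Self-accelerating decomposition temperature 38.3 °C meets the Code DG1 criterion (Self-Reactive), so the curing-agent paste is Code DG1.
The organic peroxide kit has self-accelerating decomposition temperature 41.3 °C, which is ≤ 50 °C, so it is Code DG1 (Self-Reactive).
Calcium hypochlorite: available-oxygen content 4.2 % by mass > 4 % by mass → Code DG6 (Oxidizer).
Total Code DG1: 1.38 kg + 2 kg = 3.38 kg.
3.38 kg is within the ocean vessel limit of 5 kg for Code DG1.
Code DG6 quantity: two 11.88 kg packs = 23.76 kg.
23.76 kg is within the ocean vessel limit of 25 kg for Code DG6.
The segregation rule (Code DG5 with Code DG9) does not apply to Code DG1 with Code DG6.
Every hazard code is within its ocean vessel limit and no segregation rule is violated.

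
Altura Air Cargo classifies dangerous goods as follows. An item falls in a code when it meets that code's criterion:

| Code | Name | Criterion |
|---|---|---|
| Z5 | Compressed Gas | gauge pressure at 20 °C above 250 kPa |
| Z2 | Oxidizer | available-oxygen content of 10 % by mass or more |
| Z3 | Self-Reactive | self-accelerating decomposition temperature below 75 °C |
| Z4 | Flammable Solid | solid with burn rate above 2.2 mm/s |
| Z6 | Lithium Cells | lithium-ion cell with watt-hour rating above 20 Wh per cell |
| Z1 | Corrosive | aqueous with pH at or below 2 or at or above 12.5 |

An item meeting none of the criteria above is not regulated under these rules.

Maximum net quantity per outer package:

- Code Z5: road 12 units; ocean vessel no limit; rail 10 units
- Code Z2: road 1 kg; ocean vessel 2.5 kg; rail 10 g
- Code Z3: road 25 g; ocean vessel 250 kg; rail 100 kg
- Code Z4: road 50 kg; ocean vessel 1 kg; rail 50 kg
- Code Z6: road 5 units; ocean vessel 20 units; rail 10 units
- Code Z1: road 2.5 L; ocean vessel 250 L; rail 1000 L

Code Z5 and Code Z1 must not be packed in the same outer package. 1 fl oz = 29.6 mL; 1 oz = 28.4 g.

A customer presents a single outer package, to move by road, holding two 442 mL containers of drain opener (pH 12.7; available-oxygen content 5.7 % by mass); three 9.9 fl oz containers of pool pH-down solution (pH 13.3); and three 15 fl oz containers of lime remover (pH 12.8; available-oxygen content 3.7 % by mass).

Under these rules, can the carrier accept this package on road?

No

pH 12.7 meets the Code Z1 criterion (Corrosive), so the drain opener is Code Z1.
pH 13.3 meets the Code Z1 criterion (Corrosive), so the pool pH-down solution is Code Z1.
With pH 12.8 (≥ 12.5), the lime remover falls in Code Z1.
Total Code Z1: (two 442 mL containers = 884 mL) + (three 9.9 fl oz containers = 879.12 mL) + (three 15 fl oz containers = 1.332 L) = 3095.12 mL.
3095.12 mL exceeds the road limit of 2.5 L for Code Z1.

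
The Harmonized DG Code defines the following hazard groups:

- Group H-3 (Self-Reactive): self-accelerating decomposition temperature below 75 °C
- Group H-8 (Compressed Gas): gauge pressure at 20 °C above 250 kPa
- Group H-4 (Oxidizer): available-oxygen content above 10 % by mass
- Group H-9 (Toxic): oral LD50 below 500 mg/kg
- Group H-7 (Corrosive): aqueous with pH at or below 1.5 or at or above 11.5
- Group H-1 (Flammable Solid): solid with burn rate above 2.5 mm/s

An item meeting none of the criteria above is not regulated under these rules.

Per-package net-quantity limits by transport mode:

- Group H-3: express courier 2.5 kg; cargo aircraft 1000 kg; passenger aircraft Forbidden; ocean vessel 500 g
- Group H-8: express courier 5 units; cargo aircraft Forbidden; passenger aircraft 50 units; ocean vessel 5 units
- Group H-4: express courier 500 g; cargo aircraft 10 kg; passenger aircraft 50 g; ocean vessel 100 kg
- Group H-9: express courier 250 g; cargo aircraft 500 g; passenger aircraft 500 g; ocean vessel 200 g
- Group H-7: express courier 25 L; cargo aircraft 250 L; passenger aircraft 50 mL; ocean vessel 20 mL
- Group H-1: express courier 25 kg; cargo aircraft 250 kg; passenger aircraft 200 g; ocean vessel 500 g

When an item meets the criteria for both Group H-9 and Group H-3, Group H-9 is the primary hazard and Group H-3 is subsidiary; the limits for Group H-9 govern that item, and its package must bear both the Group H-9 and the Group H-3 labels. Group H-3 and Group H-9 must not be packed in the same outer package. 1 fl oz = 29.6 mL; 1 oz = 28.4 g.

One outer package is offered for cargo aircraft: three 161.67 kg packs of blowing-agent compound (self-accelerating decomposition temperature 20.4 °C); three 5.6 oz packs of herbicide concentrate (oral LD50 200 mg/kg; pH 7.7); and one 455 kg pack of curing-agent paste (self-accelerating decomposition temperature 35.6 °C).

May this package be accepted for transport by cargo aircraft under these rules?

Self-accelerating decomposition temperature 20.4 °C meets the Group H-3 criterion (Self-Reactive), so the blowing-agent compound is Group H-3.
The herbicide concentrate has oral LD50 200 mg/kg, which is < 500 mg/kg, so it is Group H-9 (Toxic).
The curing-agent paste has self-accelerating decomposition temperature 35.6 °C, which is < 75 °C, so it is Group H-3 (Self-Reactive).
Total Group H-3: (three 161.67 kg packs = 485.01 kg) + 455 kg = 940.01 kg.
940.01 kg is within the cargo aircraft limit of 1000 kg for Group H-3.
Group H-9 quantity: three 5.6 oz packs = 477.12 g.
477.12 g ≤ 500 g (cargo aircraft limit, Group H-9) — within limit.
Group H-3 and Group H-9 may not share an outer package.

No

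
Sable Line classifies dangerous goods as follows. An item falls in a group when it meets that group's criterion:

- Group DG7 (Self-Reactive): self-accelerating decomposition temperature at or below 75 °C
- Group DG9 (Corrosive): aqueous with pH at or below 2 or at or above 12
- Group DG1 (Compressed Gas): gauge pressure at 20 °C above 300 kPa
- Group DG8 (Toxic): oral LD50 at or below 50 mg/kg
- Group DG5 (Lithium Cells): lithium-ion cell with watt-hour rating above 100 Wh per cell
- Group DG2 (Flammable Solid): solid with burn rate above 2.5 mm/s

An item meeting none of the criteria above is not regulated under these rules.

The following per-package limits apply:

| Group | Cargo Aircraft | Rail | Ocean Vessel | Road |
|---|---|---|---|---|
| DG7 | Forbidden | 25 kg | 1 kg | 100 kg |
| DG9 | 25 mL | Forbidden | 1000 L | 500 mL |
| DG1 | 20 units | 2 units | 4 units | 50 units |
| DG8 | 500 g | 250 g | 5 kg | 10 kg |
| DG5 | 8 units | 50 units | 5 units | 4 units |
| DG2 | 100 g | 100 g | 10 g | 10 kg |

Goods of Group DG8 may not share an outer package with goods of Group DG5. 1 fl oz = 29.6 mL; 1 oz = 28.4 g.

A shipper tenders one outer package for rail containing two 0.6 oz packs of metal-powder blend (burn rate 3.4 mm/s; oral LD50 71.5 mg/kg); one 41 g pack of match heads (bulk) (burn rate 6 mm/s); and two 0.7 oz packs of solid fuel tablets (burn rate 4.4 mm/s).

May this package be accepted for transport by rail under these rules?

The metal-powder blend has burn rate 3.4 mm/s, which is > 2.5 mm/s, so it is Group DG2 (Flammable Solid).
The match heads (bulk) have burn rate 6 mm/s, which is > 2.5 mm/s, so they are Group DG2 (Flammable Solid).
With burn rate 4.4 mm/s (> 2.5 mm/s), the solid fuel tablets fall in Group DG2.
Total Group DG2: (two 0.6 oz packs = 34.08 g) + 41 g + (two 0.7 oz packs = 39.76 g) = 114.84 g.
That exceeds the Group DG2 rail limit of 100 g.

No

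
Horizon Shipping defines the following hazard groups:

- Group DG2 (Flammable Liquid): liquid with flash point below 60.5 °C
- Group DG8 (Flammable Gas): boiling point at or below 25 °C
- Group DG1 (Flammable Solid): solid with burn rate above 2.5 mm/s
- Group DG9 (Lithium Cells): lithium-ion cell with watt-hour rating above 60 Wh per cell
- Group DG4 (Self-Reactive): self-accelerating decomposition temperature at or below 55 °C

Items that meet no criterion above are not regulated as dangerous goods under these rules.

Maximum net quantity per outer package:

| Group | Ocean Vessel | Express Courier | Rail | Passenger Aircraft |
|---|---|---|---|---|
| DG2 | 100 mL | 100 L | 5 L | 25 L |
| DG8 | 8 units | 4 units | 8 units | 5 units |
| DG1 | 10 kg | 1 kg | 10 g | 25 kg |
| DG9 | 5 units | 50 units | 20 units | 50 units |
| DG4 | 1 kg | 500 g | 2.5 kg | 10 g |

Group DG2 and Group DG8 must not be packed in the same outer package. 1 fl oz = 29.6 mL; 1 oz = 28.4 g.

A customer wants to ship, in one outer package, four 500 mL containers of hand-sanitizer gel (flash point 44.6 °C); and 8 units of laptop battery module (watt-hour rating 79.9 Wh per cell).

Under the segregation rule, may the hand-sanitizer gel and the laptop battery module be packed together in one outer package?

Yes

Flash point 44.6 °C meets the Group DG2 criterion (Flammable Liquid), so the hand-sanitizer gel is Group DG2.
Watt-hour rating 79.9 Wh per cell meets the Group DG9 criterion (Lithium Cells), so the laptop battery module is Group DG9.
No segregation rule bars Group DG2 with Group DG9.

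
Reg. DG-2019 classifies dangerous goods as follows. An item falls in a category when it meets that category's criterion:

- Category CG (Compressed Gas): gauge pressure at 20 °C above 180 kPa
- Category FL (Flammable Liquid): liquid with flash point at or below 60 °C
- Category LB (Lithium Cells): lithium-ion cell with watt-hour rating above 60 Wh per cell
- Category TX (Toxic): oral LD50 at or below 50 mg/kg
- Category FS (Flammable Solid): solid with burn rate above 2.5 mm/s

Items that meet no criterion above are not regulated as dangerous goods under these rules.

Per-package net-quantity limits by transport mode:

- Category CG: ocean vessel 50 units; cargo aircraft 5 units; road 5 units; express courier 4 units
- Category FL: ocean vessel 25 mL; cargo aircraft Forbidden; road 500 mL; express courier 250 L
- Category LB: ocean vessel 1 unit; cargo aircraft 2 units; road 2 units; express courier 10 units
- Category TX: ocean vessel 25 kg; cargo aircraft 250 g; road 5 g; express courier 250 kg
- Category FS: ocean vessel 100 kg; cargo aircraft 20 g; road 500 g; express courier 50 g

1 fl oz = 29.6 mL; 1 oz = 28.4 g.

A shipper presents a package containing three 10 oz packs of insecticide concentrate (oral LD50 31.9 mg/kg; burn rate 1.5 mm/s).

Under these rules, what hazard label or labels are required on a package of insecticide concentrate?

Category TX

Insecticide concentrate: oral LD50 31.9 mg/kg ≤ 50 mg/kg → Category TX (Toxic).
Only the Category TX label is required.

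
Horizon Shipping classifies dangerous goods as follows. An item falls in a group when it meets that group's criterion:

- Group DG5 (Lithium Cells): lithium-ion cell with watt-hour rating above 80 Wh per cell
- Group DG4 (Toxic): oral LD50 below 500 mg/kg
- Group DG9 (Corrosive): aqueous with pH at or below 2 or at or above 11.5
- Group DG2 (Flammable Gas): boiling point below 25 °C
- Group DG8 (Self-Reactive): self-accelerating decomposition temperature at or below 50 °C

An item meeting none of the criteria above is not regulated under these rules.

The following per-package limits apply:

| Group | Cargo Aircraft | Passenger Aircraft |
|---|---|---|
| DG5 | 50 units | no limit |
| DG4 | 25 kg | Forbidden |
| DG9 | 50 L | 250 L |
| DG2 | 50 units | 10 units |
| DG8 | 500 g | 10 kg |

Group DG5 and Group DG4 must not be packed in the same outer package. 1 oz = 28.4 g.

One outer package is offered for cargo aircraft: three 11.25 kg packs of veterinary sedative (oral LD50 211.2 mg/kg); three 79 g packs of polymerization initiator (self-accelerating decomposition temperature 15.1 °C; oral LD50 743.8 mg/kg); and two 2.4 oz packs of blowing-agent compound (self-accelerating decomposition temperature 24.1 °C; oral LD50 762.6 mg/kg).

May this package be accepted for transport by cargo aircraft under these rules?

No

Oral LD50 211.2 mg/kg meets the Group DG4 criterion (Toxic), so the veterinary sedative is Group DG4.
The polymerization initiator has self-accelerating decomposition temperature 15.1 °C, which is ≤ 50 °C, so it is Group DG8 (Self-Reactive).
Blowing-agent compound: self-accelerating decomposition temperature 24.1 °C ≤ 50 °C → Group DG8 (Self-Reactive).
Group DG4 quantity: three 11.25 kg packs = 33.75 kg.
33.75 kg exceeds the cargo aircraft limit of 25 kg for Group DG4.
Group DG8 net quantity: (three 79 g packs = 237 g) + (two 2.4 oz packs = 136.32 g) = 373.32 g.
That is within the Group DG8 cargo aircraft limit of 500 g.
The segregation rule (Group DG5 with Group DG4) does not apply to Group DG4 with Group DG8.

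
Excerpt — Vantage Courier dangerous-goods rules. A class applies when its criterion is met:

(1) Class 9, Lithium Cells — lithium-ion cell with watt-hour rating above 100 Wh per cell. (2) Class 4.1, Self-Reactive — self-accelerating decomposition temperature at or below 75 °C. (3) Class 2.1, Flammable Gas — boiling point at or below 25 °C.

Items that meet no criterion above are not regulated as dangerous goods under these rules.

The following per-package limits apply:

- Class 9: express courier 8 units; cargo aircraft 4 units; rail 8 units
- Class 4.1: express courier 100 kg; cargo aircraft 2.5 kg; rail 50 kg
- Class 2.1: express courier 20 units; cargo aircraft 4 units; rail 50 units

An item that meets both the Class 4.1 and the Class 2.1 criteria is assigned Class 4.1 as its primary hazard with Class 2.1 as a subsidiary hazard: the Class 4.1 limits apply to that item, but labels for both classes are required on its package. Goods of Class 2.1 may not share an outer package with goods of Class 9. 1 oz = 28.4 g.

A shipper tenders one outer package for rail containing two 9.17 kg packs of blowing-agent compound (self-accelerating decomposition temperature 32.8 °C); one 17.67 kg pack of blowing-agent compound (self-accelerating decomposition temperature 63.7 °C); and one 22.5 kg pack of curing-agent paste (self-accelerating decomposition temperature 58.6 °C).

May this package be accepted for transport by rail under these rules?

No

Blowing-agent compound: self-accelerating decomposition temperature 32.8 °C ≤ 75 °C → Class 4.1 (Self-Reactive).
Self-accelerating decomposition temperature 63.7 °C meets the Class 4.1 criterion (Self-Reactive), so the blowing-agent compound is Class 4.1.
With self-accelerating decomposition temperature 58.6 °C (≤ 75 °C), the curing-agent paste falls in Class 4.1.
Total Class 4.1: (two 9.17 kg packs = 18.34 kg) + 17.67 kg + 22.5 kg = 58.51 kg.
58.51 kg > 50 kg (rail limit, Class 4.1) — over the limit.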